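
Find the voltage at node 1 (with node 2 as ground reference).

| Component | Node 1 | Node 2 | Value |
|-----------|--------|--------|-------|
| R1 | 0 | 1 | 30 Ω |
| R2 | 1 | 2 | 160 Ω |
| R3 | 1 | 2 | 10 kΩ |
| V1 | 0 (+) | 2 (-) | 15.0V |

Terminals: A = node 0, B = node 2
Nodal analysis, taking node 2 as the 0 V reference.
Source V1 fixes V_0 = 15 V.
KCL at each unknown node (sum of currents leaving = 0; resistances in Ω):
  Node 1: (V_1 - 15)/30 + (V_1 - 0)/160 + (V_1 - 0)/10000 = 0
Collecting terms: 0.03968 × V_1 = 0.5  =>  V_1 = 12.6 V
The requested potential is V_1 = 12.6 V.

Final answer: V_1 = 12.6 V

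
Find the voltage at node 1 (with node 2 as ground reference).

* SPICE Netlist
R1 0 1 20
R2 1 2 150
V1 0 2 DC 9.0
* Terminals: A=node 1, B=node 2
Nodal analysis, taking node 2 as the 0 V reference.
Source V1 fixes V_0 = 9 V.
KCL at each unknown node (sum of currents leaving = 0; resistances in Ω):
  Node 1: (V_1 - 9)/20 + (V_1 - 0)/150 = 0
Collecting terms: 0.05667 × V_1 = 0.45  =>  V_1 = 7.941 V
The requested potential is V_1 = 7.941 V.

Final answer: V_1 = 7.941 V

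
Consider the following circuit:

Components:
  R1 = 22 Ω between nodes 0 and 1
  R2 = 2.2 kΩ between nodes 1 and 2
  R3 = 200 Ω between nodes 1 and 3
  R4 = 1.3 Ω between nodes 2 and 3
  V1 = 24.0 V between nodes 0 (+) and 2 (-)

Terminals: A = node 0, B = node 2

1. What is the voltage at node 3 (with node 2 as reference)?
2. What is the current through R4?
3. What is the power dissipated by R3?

Nodal analysis, taking node 2 as the 0 V reference.
Source V1 fixes V_0 = 24 V.
KCL at each unknown node (sum of currents leaving = 0; resistances in Ω):
  Node 1: (V_1 - 24)/22 + (V_1 - 0)/2200 + (V_1 - V_3)/200 = 0
  Node 3: (V_3 - V_1)/200 + (V_3 - 0)/1.3 = 0
Collecting terms (coefficients in siemens):
  0.05091·V_1 - 0.005·V_3 = 1.091
  0.7742·V_3 - 0.005·V_1 = 0
Determinant D = (0.05091)(0.7742) - (-0.005)(-0.005) = 0.03939
V_1 = [(1.091)(0.7742) - (-0.005)(0)]/D = 21.44 V
V_3 = [(0.05091)(0) - (1.091)(-0.005)]/D = 0.1385 V
Part 1:
  Read off the nodal solution: V_3 = 0.1385 V
Part 2:
  I_R4 = (V_2 - V_3)/R4 = (0 - 0.1385)/1.3 = -0.1065 A
  Magnitude: I_R4 = 0.1065 A
Part 3:
  I_R3 = (V_1 - V_3)/R3 = (21.44 - 0.1385)/200 = 0.1065 A
  P_R3 = I_R3² × R3 = (0.1065)² × 200 = 2.269 W

Final answers:
1. V_3 = 0.1385 V
2. I_R4 = 0.1065 A
3. P_R3 = 2.269 W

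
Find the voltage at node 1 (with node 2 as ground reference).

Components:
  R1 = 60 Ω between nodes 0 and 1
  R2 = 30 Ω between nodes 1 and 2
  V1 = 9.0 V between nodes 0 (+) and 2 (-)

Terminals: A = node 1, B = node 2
Nodal analysis, taking node 2 as the 0 V reference.
Source V1 fixes V_0 = 9 V.
KCL at each unknown node (sum of currents leaving = 0; resistances in Ω):
  Node 1: (V_1 - 9)/60 + (V_1 - 0)/30 = 0
Collecting terms: 0.05 × V_1 = 0.15  =>  V_1 = 3 V
The requested potential is V_1 = 3 V.

Final answer: V_1 = 3 V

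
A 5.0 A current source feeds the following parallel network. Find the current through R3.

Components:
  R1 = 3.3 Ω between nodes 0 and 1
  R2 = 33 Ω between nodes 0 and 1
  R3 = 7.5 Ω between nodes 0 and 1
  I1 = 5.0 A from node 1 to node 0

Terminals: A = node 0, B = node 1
All resistors sit directly between nodes 0 and 1, so they are in parallel and share one voltage V; the full source current 5 A splits among them.
1/R_par = 1/3.3 + 1/33 + 1/7.5 = 0.4667 S  =>  R_par = 2.143 Ω
V = I × R_par = 5 × 2.143 = 10.71 V
I_R3 = V/R3 = 10.71/7.5 = 1.429 A

Final answer: 1.429 A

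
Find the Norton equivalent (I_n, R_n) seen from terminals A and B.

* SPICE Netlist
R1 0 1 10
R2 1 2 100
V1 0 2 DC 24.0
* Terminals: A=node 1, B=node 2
Find the Thévenin equivalent first; then I_n = V_th/R_th and R_n = R_th.
Step 1 — V_th is the open-circuit voltage V_A - V_B (nothing connected across the terminals).
Nodal analysis, taking node 2 as the 0 V reference.
Source V1 fixes V_0 = 24 V.
KCL at each unknown node (sum of currents leaving = 0; resistances in Ω):
  Node 1: (V_1 - 24)/10 + (V_1 - 0)/100 = 0
Collecting terms: 0.11 × V_1 = 2.4  =>  V_1 = 21.82 V
V_th = V_1 - V_2 = 21.82 - 0 = 21.82 V
Step 2 — R_th: zero the source — replace V1 by a short circuit (node 2 merges into node 0) — and find the resistance seen between A (node 1) and B (node 0).
Reduce the network between node 1 (A) and node 0 (B) by series/parallel combination:
  Rp1 = R1 ‖ R2 (parallel, both between nodes 0 and 1) = 1/(1/10 + 1/100) = 9.091 Ω
R_th = 9.091 Ω
I_n = V_th/R_th = 21.82/9.091 = 2.4 A, and R_n = R_th = 9.091 Ω

Final answer: I_n = 2.4 A, R_n = 9.091 Ω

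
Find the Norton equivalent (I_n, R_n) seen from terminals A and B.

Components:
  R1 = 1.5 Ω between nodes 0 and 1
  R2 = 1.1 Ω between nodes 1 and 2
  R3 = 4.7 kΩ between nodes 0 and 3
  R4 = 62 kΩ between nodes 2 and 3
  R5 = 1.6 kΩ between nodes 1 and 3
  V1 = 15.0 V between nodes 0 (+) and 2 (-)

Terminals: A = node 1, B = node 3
Find the Thévenin equivalent first; then I_n = V_th/R_th and R_n = R_th.
Step 1 — V_th is the open-circuit voltage V_A - V_B (nothing connected across the terminals).
Nodal analysis, taking node 2 as the 0 V reference.
Source V1 fixes V_0 = 15 V.
KCL at each unknown node (sum of currents leaving = 0; resistances in Ω):
  Node 1: (V_1 - 15)/1.5 + (V_1 - 0)/1.1 + (V_1 - V_3)/1600 = 0
  Node 3: (V_3 - 15)/4700 + (V_3 - 0)/62000 + (V_3 - V_1)/1600 = 0
Collecting terms (coefficients in siemens):
  1.576·V_1 - 0.000625·V_3 = 10
  0.0008539·V_3 - 0.000625·V_1 = 0.003191
Determinant D = (1.576)(0.0008539) - (-0.000625)(-0.000625) = 0.001346
V_1 = [(10)(0.0008539) - (-0.000625)(0.003191)]/D = 6.347 V
V_3 = [(1.576)(0.003191) - (10)(-0.000625)]/D = 8.383 V
V_th = V_1 - V_3 = 6.347 - 8.383 = -2.036 V
Step 2 — R_th: zero the source — replace V1 by a short circuit (node 2 merges into node 0) — and find the resistance seen between A (node 1) and B (node 3).
Reduce the network between node 1 (A) and node 3 (B) by series/parallel combination:
  Rp1 = R1 ‖ R2 (parallel, both between nodes 0 and 1) = 1/(1/1.5 + 1/1.1) = 0.6346 Ω
  Rp2 = R3 ‖ R4 (parallel, both between nodes 0 and 3) = 1/(1/4700 + 1/62000) = 4369 Ω
  Rs1 = Rp1 + Rp2 (series, joined only at node 0) = 0.6346 + 4369 = 4369 Ω
  Rp3 = R5 ‖ Rs1 (parallel, both between nodes 1 and 3) = 1/(1/1600 + 1/4369) = 1171 Ω
R_th = 1.171 kΩ
I_n = V_th/R_th = -2.036/1171 = -0.001739 A, and R_n = R_th = 1.171 kΩ

Final answer: I_n = -0.001739 A, R_n = 1.171 kΩ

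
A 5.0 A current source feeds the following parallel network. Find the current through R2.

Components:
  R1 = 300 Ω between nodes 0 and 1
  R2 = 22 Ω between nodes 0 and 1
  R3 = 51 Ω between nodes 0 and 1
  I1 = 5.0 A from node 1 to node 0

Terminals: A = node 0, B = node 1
All resistors sit directly between nodes 0 and 1, so they are in parallel and share one voltage V; the full source current 5 A splits among them.
1/R_par = 1/300 + 1/22 + 1/51 = 0.0684 S  =>  R_par = 14.62 Ω
V = I × R_par = 5 × 14.62 = 73.1 V
I_R2 = V/R2 = 73.1/22 = 3.323 A

Final answer: 3.323 A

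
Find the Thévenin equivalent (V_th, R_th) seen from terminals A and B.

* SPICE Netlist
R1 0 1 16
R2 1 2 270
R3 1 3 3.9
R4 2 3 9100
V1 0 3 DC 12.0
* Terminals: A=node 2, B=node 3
Step 1 — V_th is the open-circuit voltage V_A - V_B (nothing connected across the terminals).
Nodal analysis, taking node 3 as the 0 V reference.
Source V1 fixes V_0 = 12 V.
KCL at each unknown node (sum of currents leaving = 0; resistances in Ω):
  Node 1: (V_1 - 12)/16 + (V_1 - V_2)/270 + (V_1 - 0)/3.9 = 0
  Node 2: (V_2 - V_1)/270 + (V_2 - 0)/9100 = 0
Collecting terms (coefficients in siemens):
  0.3226·V_1 - 0.003704·V_2 = 0.75
  0.003814·V_2 - 0.003704·V_1 = 0
Determinant D = (0.3226)(0.003814) - (-0.003704)(-0.003704) = 0.001217
V_1 = [(0.75)(0.003814) - (-0.003704)(0)]/D = 2.351 V
V_2 = [(0.3226)(0) - (0.75)(-0.003704)]/D = 2.283 V
V_th = V_2 - V_3 = 2.283 - 0 = 2.283 V
Step 2 — R_th: zero the source — replace V1 by a short circuit (node 3 merges into node 0) — and find the resistance seen between A (node 2) and B (node 0).
Reduce the network between node 2 (A) and node 0 (B) by series/parallel combination:
  Rp1 = R1 ‖ R3 (parallel, both between nodes 0 and 1) = 1/(1/16 + 1/3.9) = 3.136 Ω
  Rs1 = R2 + Rp1 (series, joined only at node 1) = 270 + 3.136 = 273.1 Ω
  Rp2 = R4 ‖ Rs1 (parallel, both between nodes 0 and 2) = 1/(1/9100 + 1/273.1) = 265.2 Ω
R_th = 265.2 Ω

Final answer: V_th = 2.283 V, R_th = 265.2 Ω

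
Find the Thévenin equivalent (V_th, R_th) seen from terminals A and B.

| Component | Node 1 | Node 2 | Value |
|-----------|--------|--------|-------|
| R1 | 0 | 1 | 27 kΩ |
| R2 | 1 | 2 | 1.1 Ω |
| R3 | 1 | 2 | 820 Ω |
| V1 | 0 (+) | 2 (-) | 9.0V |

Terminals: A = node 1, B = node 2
Step 1 — V_th is the open-circuit voltage V_A - V_B (nothing connected across the terminals).
Nodal analysis, taking node 2 as the 0 V reference.
Source V1 fixes V_0 = 9 V.
KCL at each unknown node (sum of currents leaving = 0; resistances in Ω):
  Node 1: (V_1 - 9)/27000 + (V_1 - 0)/1.1 + (V_1 - 0)/820 = 0
Collecting terms: 0.9103 × V_1 = 0.0003333  =>  V_1 = 0.0003662 V
V_th = V_1 - V_2 = 0.0003662 - 0 = 0.0003662 V
Step 2 — R_th: zero the source — replace V1 by a short circuit (node 2 merges into node 0) — and find the resistance seen between A (node 1) and B (node 0).
Reduce the network between node 1 (A) and node 0 (B) by series/parallel combination:
  Rp1 = R1 ‖ R2 ‖ R3 (parallel, all between nodes 0 and 1) = 1/(1/27000 + 1/1.1 + 1/820) = 1.098 Ω
R_th = 1.098 Ω

Final answer: V_th = 0.0003662 V, R_th = 1.098 Ω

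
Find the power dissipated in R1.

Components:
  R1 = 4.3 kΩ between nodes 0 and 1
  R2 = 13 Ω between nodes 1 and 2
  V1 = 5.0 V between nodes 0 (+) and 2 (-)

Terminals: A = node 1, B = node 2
Nodal analysis, taking node 2 as the 0 V reference.
Source V1 fixes V_0 = 5 V.
KCL at each unknown node (sum of currents leaving = 0; resistances in Ω):
  Node 1: (V_1 - 5)/4300 + (V_1 - 0)/13 = 0
Collecting terms: 0.07716 × V_1 = 0.001163  =>  V_1 = 0.01507 V
I_R1 = (V_0 - V_1)/R1 = (5 - 0.01507)/4300 = 0.001159 A
P_R1 = I_R1² × R1 = (0.001159)² × 4300 = 0.005779 W

Final answer: 0.005779 W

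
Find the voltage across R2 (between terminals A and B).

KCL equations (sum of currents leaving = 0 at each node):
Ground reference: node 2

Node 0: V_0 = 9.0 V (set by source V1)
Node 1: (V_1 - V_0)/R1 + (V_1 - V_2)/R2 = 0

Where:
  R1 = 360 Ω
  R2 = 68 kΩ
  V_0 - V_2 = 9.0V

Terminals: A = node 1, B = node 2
R1 and R2 are in series across V1 (node 0 → node 1 → node 2), and the output A–B is taken across R2, so this is a voltage divider.
Series current: I = V1/(R1 + R2) = 9/(360 + 68000) = 9/68360 = 0.0001317 A
V_R2 = I × R2 = V1 × R2/(R1 + R2) = 9 × 68000/68360 = 8.953 V

Final answer: 8.953 V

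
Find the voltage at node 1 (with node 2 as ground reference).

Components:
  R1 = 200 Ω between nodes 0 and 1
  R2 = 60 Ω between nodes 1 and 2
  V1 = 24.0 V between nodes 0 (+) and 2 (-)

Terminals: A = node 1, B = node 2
Nodal analysis, taking node 2 as the 0 V reference.
Source V1 fixes V_0 = 24 V.
KCL at each unknown node (sum of currents leaving = 0; resistances in Ω):
  Node 1: (V_1 - 24)/200 + (V_1 - 0)/60 = 0
Collecting terms: 0.02167 × V_1 = 0.12  =>  V_1 = 5.538 V
The requested potential is V_1 = 5.538 V.

Final answer: V_1 = 5.538 V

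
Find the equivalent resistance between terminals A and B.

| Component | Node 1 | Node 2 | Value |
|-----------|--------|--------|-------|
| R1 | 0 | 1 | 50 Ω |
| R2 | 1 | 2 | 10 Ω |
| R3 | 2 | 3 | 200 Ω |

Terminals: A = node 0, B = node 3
Reduce the network between node 0 (A) and node 3 (B) by series/parallel combination:
  Rs1 = R1 + R2 (series, joined only at node 1) = 50 + 10 = 60 Ω
  Rs2 = R3 + Rs1 (series, joined only at node 2) = 200 + 60 = 260 Ω
R_eq = 260 Ω

Final answer: 260 Ω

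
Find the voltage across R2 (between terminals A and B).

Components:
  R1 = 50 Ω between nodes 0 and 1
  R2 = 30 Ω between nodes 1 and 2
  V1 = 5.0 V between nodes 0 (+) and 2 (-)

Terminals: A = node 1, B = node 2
R1 and R2 are in series across V1 (node 0 → node 1 → node 2), and the output A–B is taken across R2, so this is a voltage divider.
Series current: I = V1/(R1 + R2) = 5/(50 + 30) = 5/80 = 0.0625 A
V_R2 = I × R2 = V1 × R2/(R1 + R2) = 5 × 30/80 = 1.875 V

Final answer: 1.875 V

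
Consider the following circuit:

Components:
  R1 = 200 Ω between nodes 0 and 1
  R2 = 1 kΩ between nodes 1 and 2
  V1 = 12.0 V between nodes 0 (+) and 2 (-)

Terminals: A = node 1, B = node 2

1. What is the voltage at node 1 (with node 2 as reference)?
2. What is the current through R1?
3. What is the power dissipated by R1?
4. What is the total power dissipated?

Nodal analysis, taking node 2 as the 0 V reference.
Source V1 fixes V_0 = 12 V.
KCL at each unknown node (sum of currents leaving = 0; resistances in Ω):
  Node 1: (V_1 - 12)/200 + (V_1 - 0)/1000 = 0
Collecting terms: 0.006 × V_1 = 0.06  =>  V_1 = 10 V
Part 1:
  Read off the nodal solution: V_1 = 10 V
Part 2:
  I_R1 = (V_0 - V_1)/R1 = (12 - 10)/200 = 0.01 A
  Magnitude: I_R1 = 0.01 A
Part 3:
  I_R1 = (V_0 - V_1)/R1 = (12 - 10)/200 = 0.01 A
  P_R1 = I_R1² × R1 = (0.01)² × 200 = 0.02 W
Part 4:
  Power in each resistor, P = (ΔV)²/R:
    P_R1 = (12 - 10)²/200 = 0.02 W
    P_R2 = (10 - 0)²/1000 = 0.1 W
  P_total = P_R1 + P_R2 = 0.12 W

Final answers:
1. V_1 = 10 V
2. I_R1 = 0.01 A
3. P_R1 = 0.02 W
4. P_total = 0.12 W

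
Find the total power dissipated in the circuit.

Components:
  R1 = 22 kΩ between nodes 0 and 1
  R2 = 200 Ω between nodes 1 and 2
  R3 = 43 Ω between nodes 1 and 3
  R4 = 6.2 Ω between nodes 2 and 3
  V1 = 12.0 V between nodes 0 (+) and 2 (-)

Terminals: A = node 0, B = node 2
Nodal analysis, taking node 2 as the 0 V reference.
Source V1 fixes V_0 = 12 V.
KCL at each unknown node (sum of currents leaving = 0; resistances in Ω):
  Node 1: (V_1 - 12)/22000 + (V_1 - 0)/200 + (V_1 - V_3)/43 = 0
  Node 3: (V_3 - V_1)/43 + (V_3 - 0)/6.2 = 0
Collecting terms (coefficients in siemens):
  0.0283·V_1 - 0.02326·V_3 = 0.0005455
  0.1845·V_3 - 0.02326·V_1 = 0
Determinant D = (0.0283)(0.1845) - (-0.02326)(-0.02326) = 0.004682
V_1 = [(0.0005455)(0.1845) - (-0.02326)(0)]/D = 0.0215 V
V_3 = [(0.0283)(0) - (0.0005455)(-0.02326)]/D = 0.002709 V
Power in each resistor, P = (ΔV)²/R:
  P_R1 = (12 - 0.0215)²/22000 = 0.006522 W
  P_R2 = (0.0215 - 0)²/200 = 0.000002311 W
  P_R3 = (0.0215 - 0.002709)²/43 = 0.000008211 W
  P_R4 = (0 - 0.002709)²/6.2 = 0.000001184 W
P_total = P_R1 + P_R2 + P_R3 + P_R4 = 0.006534 W

Final answer: 0.006534 W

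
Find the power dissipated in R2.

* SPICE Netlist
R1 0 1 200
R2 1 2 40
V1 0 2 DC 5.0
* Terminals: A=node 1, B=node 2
Nodal analysis, taking node 2 as the 0 V reference.
Source V1 fixes V_0 = 5 V.
KCL at each unknown node (sum of currents leaving = 0; resistances in Ω):
  Node 1: (V_1 - 5)/200 + (V_1 - 0)/40 = 0
Collecting terms: 0.03 × V_1 = 0.025  =>  V_1 = 0.8333 V
I_R2 = (V_1 - V_2)/R2 = (0.8333 - 0)/40 = 0.02083 A
P_R2 = I_R2² × R2 = (0.02083)² × 40 = 0.01736 W

Final answer: 0.01736 W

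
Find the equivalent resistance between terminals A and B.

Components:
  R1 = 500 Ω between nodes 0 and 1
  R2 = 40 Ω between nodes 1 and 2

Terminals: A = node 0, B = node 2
Reduce the network between node 0 (A) and node 2 (B) by series/parallel combination:
  Rs1 = R1 + R2 (series, joined only at node 1) = 500 + 40 = 540 Ω
R_eq = 540 Ω

Final answer: 540 Ω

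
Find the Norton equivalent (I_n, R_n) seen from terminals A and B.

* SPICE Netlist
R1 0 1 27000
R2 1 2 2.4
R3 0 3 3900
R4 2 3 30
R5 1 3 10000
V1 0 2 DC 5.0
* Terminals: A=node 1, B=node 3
Find the Thévenin equivalent first; then I_n = V_th/R_th and R_n = R_th.
Step 1 — V_th is the open-circuit voltage V_A - V_B (nothing connected across the terminals).
Nodal analysis, taking node 2 as the 0 V reference.
Source V1 fixes V_0 = 5 V.
KCL at each unknown node (sum of currents leaving = 0; resistances in Ω):
  Node 1: (V_1 - 5)/27000 + (V_1 - 0)/2.4 + (V_1 - V_3)/10000 = 0
  Node 3: (V_3 - 5)/3900 + (V_3 - 0)/30 + (V_3 - V_1)/10000 = 0
Collecting terms (coefficients in siemens):
  0.4168·V_1 - 0.0001·V_3 = 0.0001852
  0.03369·V_3 - 0.0001·V_1 = 0.001282
Determinant D = (0.4168)(0.03369) - (-0.0001)(-0.0001) = 0.01404
V_1 = [(0.0001852)(0.03369) - (-0.0001)(0.001282)]/D = 0.0004534 V
V_3 = [(0.4168)(0.001282) - (0.0001852)(-0.0001)]/D = 0.03806 V
V_th = V_1 - V_3 = 0.0004534 - 0.03806 = -0.0376 V
Step 2 — R_th: zero the source — replace V1 by a short circuit (node 2 merges into node 0) — and find the resistance seen between A (node 1) and B (node 3).
Reduce the network between node 1 (A) and node 3 (B) by series/parallel combination:
  Rp1 = R1 ‖ R2 (parallel, both between nodes 0 and 1) = 1/(1/27000 + 1/2.4) = 2.4 Ω
  Rp2 = R3 ‖ R4 (parallel, both between nodes 0 and 3) = 1/(1/3900 + 1/30) = 29.77 Ω
  Rs1 = Rp1 + Rp2 (series, joined only at node 0) = 2.4 + 29.77 = 32.17 Ω
  Rp3 = R5 ‖ Rs1 (parallel, both between nodes 1 and 3) = 1/(1/10000 + 1/32.17) = 32.07 Ω
R_th = 32.07 Ω
I_n = V_th/R_th = -0.0376/32.07 = -0.001173 A, and R_n = R_th = 32.07 Ω

Final answer: I_n = -0.001173 A, R_n = 32.07 Ω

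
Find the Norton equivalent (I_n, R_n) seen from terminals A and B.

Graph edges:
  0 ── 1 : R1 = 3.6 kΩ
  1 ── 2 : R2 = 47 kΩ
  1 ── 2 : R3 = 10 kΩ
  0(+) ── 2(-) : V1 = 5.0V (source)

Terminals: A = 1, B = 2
Find the Thévenin equivalent first; then I_n = V_th/R_th and R_n = R_th.
Step 1 — V_th is the open-circuit voltage V_A - V_B (nothing connected across the terminals).
Nodal analysis, taking node 2 as the 0 V reference.
Source V1 fixes V_0 = 5 V.
KCL at each unknown node (sum of currents leaving = 0; resistances in Ω):
  Node 1: (V_1 - 5)/3600 + (V_1 - 0)/47000 + (V_1 - 0)/10000 = 0
Collecting terms: 0.0003991 × V_1 = 0.001389  =>  V_1 = 3.48 V
V_th = V_1 - V_2 = 3.48 - 0 = 3.48 V
Step 2 — R_th: zero the source — replace V1 by a short circuit (node 2 merges into node 0) — and find the resistance seen between A (node 1) and B (node 0).
Reduce the network between node 1 (A) and node 0 (B) by series/parallel combination:
  Rp1 = R1 ‖ R2 ‖ R3 (parallel, all between nodes 0 and 1) = 1/(1/3600 + 1/47000 + 1/10000) = 2506 Ω
R_th = 2.506 kΩ
I_n = V_th/R_th = 3.48/2506 = 0.001389 A, and R_n = R_th = 2.506 kΩ

Final answer: I_n = 0.001389 A, R_n = 2.506 kΩ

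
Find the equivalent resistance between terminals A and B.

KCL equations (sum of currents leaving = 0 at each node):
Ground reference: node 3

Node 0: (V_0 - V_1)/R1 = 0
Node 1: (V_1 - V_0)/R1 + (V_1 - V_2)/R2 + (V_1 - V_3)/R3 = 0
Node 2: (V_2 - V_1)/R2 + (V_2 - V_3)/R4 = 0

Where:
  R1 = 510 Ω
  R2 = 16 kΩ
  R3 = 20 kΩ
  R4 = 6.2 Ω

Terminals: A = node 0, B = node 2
Reduce the network between node 0 (A) and node 2 (B) by series/parallel combination:
  Rs1 = R3 + R4 (series, joined only at node 3) = 20000 + 6.2 = 20010 Ω
  Rp1 = R2 ‖ Rs1 (parallel, both between nodes 1 and 2) = 1/(1/16000 + 1/20010) = 8890 Ω
  Rs2 = R1 + Rp1 (series, joined only at node 1) = 510 + 8890 = 9400 Ω
R_eq = 9.4 kΩ

Final answer: 9.4 kΩ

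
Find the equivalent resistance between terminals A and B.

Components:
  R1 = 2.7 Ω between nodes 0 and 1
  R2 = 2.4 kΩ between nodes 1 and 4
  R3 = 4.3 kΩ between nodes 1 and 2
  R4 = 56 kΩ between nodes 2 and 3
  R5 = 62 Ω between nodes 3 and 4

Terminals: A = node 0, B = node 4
Reduce the network between node 0 (A) and node 4 (B) by series/parallel combination:
  Rs1 = R3 + R4 (series, joined only at node 2) = 4300 + 56000 = 60300 Ω
  Rs2 = R5 + Rs1 (series, joined only at node 3) = 62 + 60300 = 60360 Ω
  Rp1 = R2 ‖ Rs2 (parallel, both between nodes 1 and 4) = 1/(1/2400 + 1/60360) = 2308 Ω
  Rs3 = R1 + Rp1 (series, joined only at node 1) = 2.7 + 2308 = 2311 Ω
R_eq = 2.311 kΩ

Final answer: 2.311 kΩ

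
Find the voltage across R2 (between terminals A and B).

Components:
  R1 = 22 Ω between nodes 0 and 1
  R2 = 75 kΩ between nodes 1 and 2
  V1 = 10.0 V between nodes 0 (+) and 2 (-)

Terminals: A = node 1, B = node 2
R1 and R2 are in series across V1 (node 0 → node 1 → node 2), and the output A–B is taken across R2, so this is a voltage divider.
Series current: I = V1/(R1 + R2) = 10/(22 + 75000) = 10/75020 = 0.0001333 A
V_R2 = I × R2 = V1 × R2/(R1 + R2) = 10 × 75000/75020 = 9.997 V

Final answer: 9.997 V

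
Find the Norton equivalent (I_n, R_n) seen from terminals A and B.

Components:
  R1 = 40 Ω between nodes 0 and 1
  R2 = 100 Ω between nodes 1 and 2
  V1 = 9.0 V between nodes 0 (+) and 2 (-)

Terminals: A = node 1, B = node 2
Find the Thévenin equivalent first; then I_n = V_th/R_th and R_n = R_th.
Step 1 — V_th is the open-circuit voltage V_A - V_B (nothing connected across the terminals).
Nodal analysis, taking node 2 as the 0 V reference.
Source V1 fixes V_0 = 9 V.
KCL at each unknown node (sum of currents leaving = 0; resistances in Ω):
  Node 1: (V_1 - 9)/40 + (V_1 - 0)/100 = 0
Collecting terms: 0.035 × V_1 = 0.225  =>  V_1 = 6.429 V
V_th = V_1 - V_2 = 6.429 - 0 = 6.429 V
Step 2 — R_th: zero the source — replace V1 by a short circuit (node 2 merges into node 0) — and find the resistance seen between A (node 1) and B (node 0).
Reduce the network between node 1 (A) and node 0 (B) by series/parallel combination:
  Rp1 = R1 ‖ R2 (parallel, both between nodes 0 and 1) = 1/(1/40 + 1/100) = 28.57 Ω
R_th = 28.57 Ω
I_n = V_th/R_th = 6.429/28.57 = 0.225 A, and R_n = R_th = 28.57 Ω

Final answer: I_n = 0.225 A, R_n = 28.57 Ω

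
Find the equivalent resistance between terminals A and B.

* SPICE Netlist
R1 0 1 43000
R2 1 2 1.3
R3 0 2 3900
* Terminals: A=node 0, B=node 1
Reduce the network between node 0 (A) and node 1 (B) by series/parallel combination:
  Rs1 = R3 + R2 (series, joined only at node 2) = 3900 + 1.3 = 3901 Ω
  Rp1 = R1 ‖ Rs1 (parallel, both between nodes 0 and 1) = 1/(1/43000 + 1/3901) = 3577 Ω
R_eq = 3.577 kΩ

Final answer: 3.577 kΩ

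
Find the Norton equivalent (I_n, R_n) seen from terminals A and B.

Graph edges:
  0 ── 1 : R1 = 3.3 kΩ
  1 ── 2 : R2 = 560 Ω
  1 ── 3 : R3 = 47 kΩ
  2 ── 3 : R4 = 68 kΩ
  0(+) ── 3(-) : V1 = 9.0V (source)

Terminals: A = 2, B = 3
Find the Thévenin equivalent first; then I_n = V_th/R_th and R_n = R_th.
Step 1 — V_th is the open-circuit voltage V_A - V_B (nothing connected across the terminals).
Nodal analysis, taking node 3 as the 0 V reference.
Source V1 fixes V_0 = 9 V.
KCL at each unknown node (sum of currents leaving = 0; resistances in Ω):
  Node 1: (V_1 - 9)/3300 + (V_1 - V_2)/560 + (V_1 - 0)/47000 = 0
  Node 2: (V_2 - V_1)/560 + (V_2 - 0)/68000 = 0
Collecting terms (coefficients in siemens):
  0.00211·V_1 - 0.001786·V_2 = 0.002727
  0.0018·V_2 - 0.001786·V_1 = 0
Determinant D = (0.00211)(0.0018) - (-0.001786)(-0.001786) = 0.0000006101
V_1 = [(0.002727)(0.0018) - (-0.001786)(0)]/D = 8.048 V
V_2 = [(0.00211)(0) - (0.002727)(-0.001786)]/D = 7.982 V
V_th = V_2 - V_3 = 7.982 - 0 = 7.982 V
Step 2 — R_th: zero the source — replace V1 by a short circuit (node 3 merges into node 0) — and find the resistance seen between A (node 2) and B (node 0).
Reduce the network between node 2 (A) and node 0 (B) by series/parallel combination:
  Rp1 = R1 ‖ R3 (parallel, both between nodes 0 and 1) = 1/(1/3300 + 1/47000) = 3083 Ω
  Rs1 = R2 + Rp1 (series, joined only at node 1) = 560 + 3083 = 3643 Ω
  Rp2 = R4 ‖ Rs1 (parallel, both between nodes 0 and 2) = 1/(1/68000 + 1/3643) = 3458 Ω
R_th = 3.458 kΩ
I_n = V_th/R_th = 7.982/3458 = 0.002308 A, and R_n = R_th = 3.458 kΩ

Final answer: I_n = 0.002308 A, R_n = 3.458 kΩ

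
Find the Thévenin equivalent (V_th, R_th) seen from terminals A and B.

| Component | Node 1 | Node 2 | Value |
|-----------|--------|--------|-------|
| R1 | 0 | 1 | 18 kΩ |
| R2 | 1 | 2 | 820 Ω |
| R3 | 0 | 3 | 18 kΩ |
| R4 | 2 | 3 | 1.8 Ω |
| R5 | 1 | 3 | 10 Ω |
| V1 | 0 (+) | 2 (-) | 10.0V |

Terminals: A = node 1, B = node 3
Step 1 — V_th is the open-circuit voltage V_A - V_B (nothing connected across the terminals).
Nodal analysis, taking node 2 as the 0 V reference.
Source V1 fixes V_0 = 10 V.
KCL at each unknown node (sum of currents leaving = 0; resistances in Ω):
  Node 1: (V_1 - 10)/18000 + (V_1 - 0)/820 + (V_1 - V_3)/10 = 0
  Node 3: (V_3 - 10)/18000 + (V_3 - 0)/1.8 + (V_3 - V_1)/10 = 0
Collecting terms (coefficients in siemens):
  0.1013·V_1 - 0.1·V_3 = 0.0005556
  0.6556·V_3 - 0.1·V_1 = 0.0005556
Determinant D = (0.1013)(0.6556) - (-0.1)(-0.1) = 0.0564
V_1 = [(0.0005556)(0.6556) - (-0.1)(0.0005556)]/D = 0.007443 V
V_3 = [(0.1013)(0.0005556) - (0.0005556)(-0.1)]/D = 0.001983 V
V_th = V_1 - V_3 = 0.007443 - 0.001983 = 0.005461 V
Step 2 — R_th: zero the source — replace V1 by a short circuit (node 2 merges into node 0) — and find the resistance seen between A (node 1) and B (node 3).
Reduce the network between node 1 (A) and node 3 (B) by series/parallel combination:
  Rp1 = R1 ‖ R2 (parallel, both between nodes 0 and 1) = 1/(1/18000 + 1/820) = 784.3 Ω
  Rp2 = R3 ‖ R4 (parallel, both between nodes 0 and 3) = 1/(1/18000 + 1/1.8) = 1.8 Ω
  Rs1 = Rp1 + Rp2 (series, joined only at node 0) = 784.3 + 1.8 = 786.1 Ω
  Rp3 = R5 ‖ Rs1 (parallel, both between nodes 1 and 3) = 1/(1/10 + 1/786.1) = 9.874 Ω
R_th = 9.874 Ω

Final answer: V_th = 0.005461 V, R_th = 9.874 Ω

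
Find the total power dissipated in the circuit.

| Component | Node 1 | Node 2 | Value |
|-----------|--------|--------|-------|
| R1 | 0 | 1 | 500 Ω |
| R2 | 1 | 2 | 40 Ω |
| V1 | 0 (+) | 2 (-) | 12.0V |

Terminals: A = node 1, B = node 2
Nodal analysis, taking node 2 as the 0 V reference.
Source V1 fixes V_0 = 12 V.
KCL at each unknown node (sum of currents leaving = 0; resistances in Ω):
  Node 1: (V_1 - 12)/500 + (V_1 - 0)/40 = 0
Collecting terms: 0.027 × V_1 = 0.024  =>  V_1 = 0.8889 V
Power in each resistor, P = (ΔV)²/R:
  P_R1 = (12 - 0.8889)²/500 = 0.2469 W
  P_R2 = (0.8889 - 0)²/40 = 0.01975 W
P_total = P_R1 + P_R2 = 0.2667 W

Final answer: 0.2667 W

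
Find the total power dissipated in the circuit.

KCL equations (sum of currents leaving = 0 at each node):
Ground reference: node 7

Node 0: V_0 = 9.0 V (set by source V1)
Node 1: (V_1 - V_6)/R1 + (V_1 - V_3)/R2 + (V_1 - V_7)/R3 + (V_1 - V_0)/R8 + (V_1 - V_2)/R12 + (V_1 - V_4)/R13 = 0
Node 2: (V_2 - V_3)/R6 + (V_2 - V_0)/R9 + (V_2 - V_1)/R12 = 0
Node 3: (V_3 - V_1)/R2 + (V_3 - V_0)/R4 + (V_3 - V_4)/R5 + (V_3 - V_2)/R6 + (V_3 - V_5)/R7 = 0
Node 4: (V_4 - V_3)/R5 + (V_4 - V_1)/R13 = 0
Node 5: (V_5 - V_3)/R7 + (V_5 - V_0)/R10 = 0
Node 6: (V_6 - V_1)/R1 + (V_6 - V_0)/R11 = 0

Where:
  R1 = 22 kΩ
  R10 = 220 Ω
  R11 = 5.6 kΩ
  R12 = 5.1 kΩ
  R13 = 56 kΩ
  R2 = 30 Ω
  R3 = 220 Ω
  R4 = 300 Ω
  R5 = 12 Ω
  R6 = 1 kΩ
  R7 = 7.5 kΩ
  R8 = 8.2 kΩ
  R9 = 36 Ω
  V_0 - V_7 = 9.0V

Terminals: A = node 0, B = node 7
Nodal analysis, taking node 7 as the 0 V reference.
Source V1 fixes V_0 = 9 V.
KCL at each unknown node (sum of currents leaving = 0; resistances in Ω):
  Node 1: (V_1 - V_6)/22000 + (V_1 - V_3)/30 + (V_1 - 0)/220 + (V_1 - 9)/8200 + (V_1 - V_2)/5100 + (V_1 - V_4)/56000 = 0
  Node 2: (V_2 - V_3)/1000 + (V_2 - 9)/36 + (V_2 - V_1)/5100 = 0
  Node 3: (V_3 - V_1)/30 + (V_3 - 9)/300 + (V_3 - V_4)/12 + (V_3 - V_2)/1000 + (V_3 - V_5)/7500 = 0
  Node 4: (V_4 - V_3)/12 + (V_4 - V_1)/56000 = 0
  Node 5: (V_5 - V_3)/7500 + (V_5 - 9)/220 = 0
  Node 6: (V_6 - V_1)/22000 + (V_6 - 9)/5600 = 0
Collecting terms (coefficients in siemens):
  0.03826·V_1 - 0.0001961·V_2 - 0.03333·V_3 - 0.00001786·V_4 - 0.00004545·V_6 = 0.001098
  0.02897·V_2 - 0.0001961·V_1 - 0.001·V_3 = 0.25
  0.1211·V_3 - 0.03333·V_1 - 0.001·V_2 - 0.08333·V_4 - 0.0001333·V_5 = 0.03
  0.08335·V_4 - 0.00001786·V_1 - 0.08333·V_3 = 0
  0.004679·V_5 - 0.0001333·V_3 = 0.04091
  0.000224·V_6 - 0.00004545·V_1 = 0.001607
Solving these 6 simultaneous equations (Gaussian elimination) gives:
  V_1 = 4.349 V, V_2 = 8.827 V, V_3 = 4.893 V, V_4 = 4.893 V
  V_5 = 8.883 V, V_6 = 8.056 V
Power in each resistor, P = (ΔV)²/R:
  P_R1 = (4.349 - 8.056)²/22000 = 0.0006247 W
  P_R2 = (4.349 - 4.893)²/30 = 0.009877 W
  P_R3 = (4.349 - 0)²/220 = 0.08597 W
  P_R4 = (9 - 4.893)²/300 = 0.05622 W
  P_R5 = (4.893 - 4.893)²/12 = 0.000000001133 W
  P_R6 = (8.827 - 4.893)²/1000 = 0.01547 W
  P_R7 = (4.893 - 8.883)²/7500 = 0.002122 W
  P_R8 = (9 - 4.349)²/8200 = 0.002638 W
  P_R9 = (9 - 8.827)²/36 = 0.0008334 W
  P_R10 = (9 - 8.883)²/220 = 0.00006225 W
  P_R11 = (9 - 8.056)²/5600 = 0.000159 W
  P_R12 = (4.349 - 8.827)²/5100 = 0.003932 W
  P_R13 = (4.349 - 4.893)²/56000 = 0.000005289 W
P_total = P_R1 + P_R2 + P_R3 + P_R4 + P_R5 + P_R6 + P_R7 + P_R8 + P_R9 + P_R10 + P_R11 + P_R12 + P_R13 = 0.1779 W

Final answer: 0.1779 W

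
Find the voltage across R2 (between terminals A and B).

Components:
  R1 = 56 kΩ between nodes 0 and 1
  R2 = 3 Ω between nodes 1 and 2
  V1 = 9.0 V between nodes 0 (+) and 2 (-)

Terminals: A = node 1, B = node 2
R1 and R2 are in series across V1 (node 0 → node 1 → node 2), and the output A–B is taken across R2, so this is a voltage divider.
Series current: I = V1/(R1 + R2) = 9/(56000 + 3) = 9/56000 = 0.0001607 A
V_R2 = I × R2 = V1 × R2/(R1 + R2) = 9 × 3/56000 = 0.0004821 V

Final answer: 0.0004821 V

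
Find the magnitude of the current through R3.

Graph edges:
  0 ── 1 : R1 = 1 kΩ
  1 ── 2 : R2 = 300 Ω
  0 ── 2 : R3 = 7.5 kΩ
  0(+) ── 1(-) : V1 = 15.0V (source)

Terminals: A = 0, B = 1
Nodal analysis, taking node 1 as the 0 V reference.
Source V1 fixes V_0 = 15 V.
KCL at each unknown node (sum of currents leaving = 0; resistances in Ω):
  Node 2: (V_2 - 0)/300 + (V_2 - 15)/7500 = 0
Collecting terms: 0.003467 × V_2 = 0.002  =>  V_2 = 0.5769 V
I_R3 = (V_0 - V_2)/R3 = (15 - 0.5769)/7500 = 0.001923 A
|I_R3| = 0.001923 A

Final answer: |I_R3| = 0.001923 A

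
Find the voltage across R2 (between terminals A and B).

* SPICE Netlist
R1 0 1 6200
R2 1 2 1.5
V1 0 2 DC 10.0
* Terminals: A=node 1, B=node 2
R1 and R2 are in series across V1 (node 0 → node 1 → node 2), and the output A–B is taken across R2, so this is a voltage divider.
Series current: I = V1/(R1 + R2) = 10/(6200 + 1.5) = 10/6202 = 0.001613 A
V_R2 = I × R2 = V1 × R2/(R1 + R2) = 10 × 1.5/6202 = 0.002419 V

Final answer: 0.002419 V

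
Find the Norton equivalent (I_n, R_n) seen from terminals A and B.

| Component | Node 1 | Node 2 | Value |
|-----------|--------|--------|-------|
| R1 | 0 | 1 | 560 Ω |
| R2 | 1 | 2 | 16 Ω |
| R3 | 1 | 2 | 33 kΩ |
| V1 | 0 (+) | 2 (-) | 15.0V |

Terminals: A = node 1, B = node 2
Find the Thévenin equivalent first; then I_n = V_th/R_th and R_n = R_th.
Step 1 — V_th is the open-circuit voltage V_A - V_B (nothing connected across the terminals).
Nodal analysis, taking node 2 as the 0 V reference.
Source V1 fixes V_0 = 15 V.
KCL at each unknown node (sum of currents leaving = 0; resistances in Ω):
  Node 1: (V_1 - 15)/560 + (V_1 - 0)/16 + (V_1 - 0)/33000 = 0
Collecting terms: 0.06432 × V_1 = 0.02679  =>  V_1 = 0.4165 V
V_th = V_1 - V_2 = 0.4165 - 0 = 0.4165 V
Step 2 — R_th: zero the source — replace V1 by a short circuit (node 2 merges into node 0) — and find the resistance seen between A (node 1) and B (node 0).
Reduce the network between node 1 (A) and node 0 (B) by series/parallel combination:
  Rp1 = R1 ‖ R2 ‖ R3 (parallel, all between nodes 0 and 1) = 1/(1/560 + 1/16 + 1/33000) = 15.55 Ω
R_th = 15.55 Ω
I_n = V_th/R_th = 0.4165/15.55 = 0.02679 A, and R_n = R_th = 15.55 Ω

Final answer: I_n = 0.02679 A, R_n = 15.55 Ω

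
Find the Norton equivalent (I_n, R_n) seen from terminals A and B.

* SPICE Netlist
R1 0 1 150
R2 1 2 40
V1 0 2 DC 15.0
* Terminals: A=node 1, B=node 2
Find the Thévenin equivalent first; then I_n = V_th/R_th and R_n = R_th.
Step 1 — V_th is the open-circuit voltage V_A - V_B (nothing connected across the terminals).
Nodal analysis, taking node 2 as the 0 V reference.
Source V1 fixes V_0 = 15 V.
KCL at each unknown node (sum of currents leaving = 0; resistances in Ω):
  Node 1: (V_1 - 15)/150 + (V_1 - 0)/40 = 0
Collecting terms: 0.03167 × V_1 = 0.1  =>  V_1 = 3.158 V
V_th = V_1 - V_2 = 3.158 - 0 = 3.158 V
Step 2 — R_th: zero the source — replace V1 by a short circuit (node 2 merges into node 0) — and find the resistance seen between A (node 1) and B (node 0).
Reduce the network between node 1 (A) and node 0 (B) by series/parallel combination:
  Rp1 = R1 ‖ R2 (parallel, both between nodes 0 and 1) = 1/(1/150 + 1/40) = 31.58 Ω
R_th = 31.58 Ω
I_n = V_th/R_th = 3.158/31.58 = 0.1 A, and R_n = R_th = 31.58 Ω

Final answer: I_n = 0.1 A, R_n = 31.58 Ω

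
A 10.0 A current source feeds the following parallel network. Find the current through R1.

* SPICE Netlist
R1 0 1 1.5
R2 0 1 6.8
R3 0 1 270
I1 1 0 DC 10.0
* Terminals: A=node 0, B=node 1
All resistors sit directly between nodes 0 and 1, so they are in parallel and share one voltage V; the full source current 10 A splits among them.
1/R_par = 1/1.5 + 1/6.8 + 1/270 = 0.8174 S  =>  R_par = 1.223 Ω
V = I × R_par = 10 × 1.223 = 12.23 V
I_R1 = V/R1 = 12.23/1.5 = 8.156 A

Final answer: 8.156 A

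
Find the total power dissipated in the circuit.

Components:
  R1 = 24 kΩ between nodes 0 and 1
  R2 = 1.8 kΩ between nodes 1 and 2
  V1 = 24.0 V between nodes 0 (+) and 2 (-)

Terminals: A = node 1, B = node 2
Nodal analysis, taking node 2 as the 0 V reference.
Source V1 fixes V_0 = 24 V.
KCL at each unknown node (sum of currents leaving = 0; resistances in Ω):
  Node 1: (V_1 - 24)/24000 + (V_1 - 0)/1800 = 0
Collecting terms: 0.0005972 × V_1 = 0.001  =>  V_1 = 1.674 V
Power in each resistor, P = (ΔV)²/R:
  P_R1 = (24 - 1.674)²/24000 = 0.02077 W
  P_R2 = (1.674 - 0)²/1800 = 0.001558 W
P_total = P_R1 + P_R2 = 0.02233 W

Final answer: 0.02233 W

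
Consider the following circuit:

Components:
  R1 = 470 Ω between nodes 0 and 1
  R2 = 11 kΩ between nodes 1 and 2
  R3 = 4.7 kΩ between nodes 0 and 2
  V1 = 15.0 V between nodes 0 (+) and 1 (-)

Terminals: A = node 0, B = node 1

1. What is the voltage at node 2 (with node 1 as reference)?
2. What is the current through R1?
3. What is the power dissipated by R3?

Nodal analysis, taking node 1 as the 0 V reference.
Source V1 fixes V_0 = 15 V.
KCL at each unknown node (sum of currents leaving = 0; resistances in Ω):
  Node 2: (V_2 - 0)/11000 + (V_2 - 15)/4700 = 0
Collecting terms: 0.0003037 × V_2 = 0.003191  =>  V_2 = 10.51 V
Part 1:
  Read off the nodal solution: V_2 = 10.51 V
Part 2:
  I_R1 = (V_0 - V_1)/R1 = (15 - 0)/470 = 0.03191 A
  Magnitude: I_R1 = 0.03191 A
Part 3:
  I_R3 = (V_0 - V_2)/R3 = (15 - 10.51)/4700 = 0.0009554 A
  P_R3 = I_R3² × R3 = (0.0009554)² × 4700 = 0.00429 W

Final answers:
1. V_2 = 10.51 V
2. I_R1 = 0.03191 A
3. P_R3 = 0.00429 W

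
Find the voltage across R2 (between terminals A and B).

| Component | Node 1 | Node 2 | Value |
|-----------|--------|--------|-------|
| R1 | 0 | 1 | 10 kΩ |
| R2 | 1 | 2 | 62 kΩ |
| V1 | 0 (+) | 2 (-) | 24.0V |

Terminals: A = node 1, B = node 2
R1 and R2 are in series across V1 (node 0 → node 1 → node 2), and the output A–B is taken across R2, so this is a voltage divider.
Series current: I = V1/(R1 + R2) = 24/(10000 + 62000) = 24/72000 = 0.0003333 A
V_R2 = I × R2 = V1 × R2/(R1 + R2) = 24 × 62000/72000 = 20.67 V

Final answer: 20.67 V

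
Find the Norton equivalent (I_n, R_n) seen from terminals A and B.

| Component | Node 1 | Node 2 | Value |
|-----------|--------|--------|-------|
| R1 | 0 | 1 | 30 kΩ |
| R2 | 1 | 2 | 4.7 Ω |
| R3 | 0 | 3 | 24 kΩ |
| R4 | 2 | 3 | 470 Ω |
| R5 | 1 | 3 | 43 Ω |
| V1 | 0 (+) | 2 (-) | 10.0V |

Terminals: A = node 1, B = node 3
Find the Thévenin equivalent first; then I_n = V_th/R_th and R_n = R_th.
Step 1 — V_th is the open-circuit voltage V_A - V_B (nothing connected across the terminals).
Nodal analysis, taking node 2 as the 0 V reference.
Source V1 fixes V_0 = 10 V.
KCL at each unknown node (sum of currents leaving = 0; resistances in Ω):
  Node 1: (V_1 - 10)/30000 + (V_1 - 0)/4.7 + (V_1 - V_3)/43 = 0
  Node 3: (V_3 - 10)/24000 + (V_3 - 0)/470 + (V_3 - V_1)/43 = 0
Collecting terms (coefficients in siemens):
  0.2361·V_1 - 0.02326·V_3 = 0.0003333
  0.02543·V_3 - 0.02326·V_1 = 0.0004167
Determinant D = (0.2361)(0.02543) - (-0.02326)(-0.02326) = 0.005461
V_1 = [(0.0003333)(0.02543) - (-0.02326)(0.0004167)]/D = 0.003326 V
V_3 = [(0.2361)(0.0004167) - (0.0003333)(-0.02326)]/D = 0.01943 V
V_th = V_1 - V_3 = 0.003326 - 0.01943 = -0.0161 V
Step 2 — R_th: zero the source — replace V1 by a short circuit (node 2 merges into node 0) — and find the resistance seen between A (node 1) and B (node 3).
Reduce the network between node 1 (A) and node 3 (B) by series/parallel combination:
  Rp1 = R1 ‖ R2 (parallel, both between nodes 0 and 1) = 1/(1/30000 + 1/4.7) = 4.699 Ω
  Rp2 = R3 ‖ R4 (parallel, both between nodes 0 and 3) = 1/(1/24000 + 1/470) = 461 Ω
  Rs1 = Rp1 + Rp2 (series, joined only at node 0) = 4.699 + 461 = 465.7 Ω
  Rp3 = R5 ‖ Rs1 (parallel, both between nodes 1 and 3) = 1/(1/43 + 1/465.7) = 39.37 Ω
R_th = 39.37 Ω
I_n = V_th/R_th = -0.0161/39.37 = -0.0004091 A, and R_n = R_th = 39.37 Ω

Final answer: I_n = -0.0004091 A, R_n = 39.37 Ω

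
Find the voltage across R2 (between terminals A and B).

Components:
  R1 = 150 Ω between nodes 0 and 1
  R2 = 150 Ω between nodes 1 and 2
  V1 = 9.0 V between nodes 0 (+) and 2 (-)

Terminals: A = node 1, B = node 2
R1 and R2 are in series across V1 (node 0 → node 1 → node 2), and the output A–B is taken across R2, so this is a voltage divider.
Series current: I = V1/(R1 + R2) = 9/(150 + 150) = 9/300 = 0.03 A
V_R2 = I × R2 = V1 × R2/(R1 + R2) = 9 × 150/300 = 4.5 V

Final answer: 4.5 V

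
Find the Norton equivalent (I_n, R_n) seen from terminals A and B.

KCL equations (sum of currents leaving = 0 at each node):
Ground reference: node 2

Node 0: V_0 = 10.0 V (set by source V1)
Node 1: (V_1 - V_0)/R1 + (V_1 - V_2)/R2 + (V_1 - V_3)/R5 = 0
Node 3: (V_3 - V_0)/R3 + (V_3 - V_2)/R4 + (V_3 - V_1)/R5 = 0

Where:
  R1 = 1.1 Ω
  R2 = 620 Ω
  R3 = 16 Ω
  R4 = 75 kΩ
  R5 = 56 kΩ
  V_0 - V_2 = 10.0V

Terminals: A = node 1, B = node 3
Find the Thévenin equivalent first; then I_n = V_th/R_th and R_n = R_th.
Step 1 — V_th is the open-circuit voltage V_A - V_B (nothing connected across the terminals).
Nodal analysis, taking node 2 as the 0 V reference.
Source V1 fixes V_0 = 10 V.
KCL at each unknown node (sum of currents leaving = 0; resistances in Ω):
  Node 1: (V_1 - 10)/1.1 + (V_1 - 0)/620 + (V_1 - V_3)/56000 = 0
  Node 3: (V_3 - 10)/16 + (V_3 - 0)/75000 + (V_3 - V_1)/56000 = 0
Collecting terms (coefficients in siemens):
  0.9107·V_1 - 0.00001786·V_3 = 9.091
  0.06253·V_3 - 0.00001786·V_1 = 0.625
Determinant D = (0.9107)(0.06253) - (-0.00001786)(-0.00001786) = 0.05695
V_1 = [(9.091)(0.06253) - (-0.00001786)(0.625)]/D = 9.982 V
V_3 = [(0.9107)(0.625) - (9.091)(-0.00001786)]/D = 9.998 V
V_th = V_1 - V_3 = 9.982 - 9.998 = -0.01557 V
Step 2 — R_th: zero the source — replace V1 by a short circuit (node 2 merges into node 0) — and find the resistance seen between A (node 1) and B (node 3).
Reduce the network between node 1 (A) and node 3 (B) by series/parallel combination:
  Rp1 = R1 ‖ R2 (parallel, both between nodes 0 and 1) = 1/(1/1.1 + 1/620) = 1.098 Ω
  Rp2 = R3 ‖ R4 (parallel, both between nodes 0 and 3) = 1/(1/16 + 1/75000) = 16 Ω
  Rs1 = Rp1 + Rp2 (series, joined only at node 0) = 1.098 + 16 = 17.09 Ω
  Rp3 = R5 ‖ Rs1 (parallel, both between nodes 1 and 3) = 1/(1/56000 + 1/17.09) = 17.09 Ω
R_th = 17.09 Ω
I_n = V_th/R_th = -0.01557/17.09 = -0.0009113 A, and R_n = R_th = 17.09 Ω

Final answer: I_n = -0.0009113 A, R_n = 17.09 Ω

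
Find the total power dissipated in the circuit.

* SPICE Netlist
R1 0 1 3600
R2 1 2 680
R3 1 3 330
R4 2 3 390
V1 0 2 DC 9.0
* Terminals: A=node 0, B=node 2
Nodal analysis, taking node 2 as the 0 V reference.
Source V1 fixes V_0 = 9 V.
KCL at each unknown node (sum of currents leaving = 0; resistances in Ω):
  Node 1: (V_1 - 9)/3600 + (V_1 - 0)/680 + (V_1 - V_3)/330 = 0
  Node 3: (V_3 - V_1)/330 + (V_3 - 0)/390 = 0
Collecting terms (coefficients in siemens):
  0.004779·V_1 - 0.00303·V_3 = 0.0025
  0.005594·V_3 - 0.00303·V_1 = 0
Determinant D = (0.004779)(0.005594) - (-0.00303)(-0.00303) = 0.00001755
V_1 = [(0.0025)(0.005594) - (-0.00303)(0)]/D = 0.7969 V
V_3 = [(0.004779)(0) - (0.0025)(-0.00303)]/D = 0.4316 V
Power in each resistor, P = (ΔV)²/R:
  P_R1 = (9 - 0.7969)²/3600 = 0.01869 W
  P_R2 = (0.7969 - 0)²/680 = 0.0009338 W
  P_R3 = (0.7969 - 0.4316)²/330 = 0.0004042 W
  P_R4 = (0 - 0.4316)²/390 = 0.0004777 W
P_total = P_R1 + P_R2 + P_R3 + P_R4 = 0.02051 W

Final answer: 0.02051 W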